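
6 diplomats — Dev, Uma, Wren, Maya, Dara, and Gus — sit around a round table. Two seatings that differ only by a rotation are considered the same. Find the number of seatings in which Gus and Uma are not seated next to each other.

All circular seatings of 6 people number (5)! = 120.
Those with Gus next to Uma: fuse the pair into one unit and seat 5 units around a circle — 2·(4)! = 48.
Subtracting, 120 − 48 = 72.

72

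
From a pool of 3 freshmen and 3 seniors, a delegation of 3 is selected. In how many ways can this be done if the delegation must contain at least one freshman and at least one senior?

18

Total 3-person selections from all 6: C(6,3) = 20.
Selections missing a whole group: no freshmen → C(3,3) = 1; no seniors → C(3,3) = 1.
Both groups omitted at once is impossible, so 20 − 2 = 18.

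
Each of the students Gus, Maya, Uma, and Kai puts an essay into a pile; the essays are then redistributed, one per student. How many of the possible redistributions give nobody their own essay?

9

Let Aᵢ be the assignments in which student i gets their own essay. We want the size of the complement of A₁∪…∪A_4.
By inclusion–exclusion this is Σ_{j=0}^{4} (−1)^j C(4,j)·(4−j)!.
Computing: 24 − 24 + 12 − 4 + 1 = 9.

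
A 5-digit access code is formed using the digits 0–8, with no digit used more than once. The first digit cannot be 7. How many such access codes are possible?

The first digit has 9−1 = 8 choices (anything except 7).
The remaining 4 digits are filled from the other 8 symbols without repetition: 8 × 7 × 6 × 5 = 1680.
Total: 8 × 1680 = 13440.

13440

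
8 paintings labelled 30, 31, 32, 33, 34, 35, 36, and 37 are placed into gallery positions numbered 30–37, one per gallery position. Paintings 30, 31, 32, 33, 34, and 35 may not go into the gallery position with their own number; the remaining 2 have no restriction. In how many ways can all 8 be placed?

18806

Let Aᵢ (for 30 ≤ i ≤ 35) be the placements that put painting i in its forbidden gallery position. Any j of these fix j positions, leaving (8−j)! ways to fill the rest, and there are C(6,j) ways to pick which j.
By inclusion–exclusion, the number of valid placements is Σ_{j=0}^{6} (−1)^j C(6,j)·(8−j)!.
Computing: 40320 − 30240 + 10800 − 2400 + 360 − 36 + 2 = 18806.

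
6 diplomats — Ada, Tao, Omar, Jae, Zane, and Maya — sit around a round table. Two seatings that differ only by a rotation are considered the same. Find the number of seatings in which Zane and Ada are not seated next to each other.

72

All circular seatings of 6 people number (5)! = 120.
Seatings with Zane beside Ada: treat them as a block with 2 internal orders, giving 2 × (4)! = 48.
Subtracting, 120 − 48 = 72.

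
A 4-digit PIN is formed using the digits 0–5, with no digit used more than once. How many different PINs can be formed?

Choose and order 4 of the 6 symbols: the first digit has 6 options, the next 5, then 4, 3.
That product is 6 × 5 × 4 × 3 = 360.

360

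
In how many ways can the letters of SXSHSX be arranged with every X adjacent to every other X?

Treat the 2 copies of X as a single block. The multiset to arrange is then {XX, H, S, S, S}, 5 items in all.
That gives (5)!/(3!) = 20 arrangements.

20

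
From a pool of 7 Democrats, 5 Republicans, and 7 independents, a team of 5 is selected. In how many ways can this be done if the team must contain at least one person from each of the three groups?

Unrestricted: C(19,5) = 11628 ways to pick any 5 of the 19.
Subtract selections that omit an entire group: no Democrats → C(12,5) = 792; no Republicans → C(14,5) = 2002; no independents → C(12,5) = 792.
Add back selections omitting two groups (i.e. drawn from a single group): C(7,5) + C(5,5) + C(7,5) = 43.
By inclusion–exclusion: 11628 − 3586 + 43 = 8085.

8085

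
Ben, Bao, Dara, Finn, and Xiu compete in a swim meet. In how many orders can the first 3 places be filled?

60

There are 5 choices for 1st place, 4 for 2nd, and 3 for 3rd.
That gives 5 × 4 × 3 = 60.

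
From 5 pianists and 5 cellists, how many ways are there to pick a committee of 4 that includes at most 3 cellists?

Split by how many cellists are chosen (0 through 3).
Sum: C(5,0)·C(5,4) + C(5,1)·C(5,3) + C(5,2)·C(5,2) + C(5,3)·C(5,1) = 5 + 50 + 100 + 50 = 205.

205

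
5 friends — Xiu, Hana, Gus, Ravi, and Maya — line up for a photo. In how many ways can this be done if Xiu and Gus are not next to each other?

72

Of the 5! = 120 arrangements, those with Xiu and Gus adjacent number 2 × 4! = 48 (treat the pair as a block with 2 internal orders).
So 120 − 48 = 72 arrangements keep them apart.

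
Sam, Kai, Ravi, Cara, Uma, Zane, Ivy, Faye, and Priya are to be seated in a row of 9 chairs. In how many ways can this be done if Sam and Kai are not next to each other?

There are 9! = 362880 arrangements in all. If Sam and Kai are adjacent, merging them into one block gives 2·(8)! = 80640 arrangements.
Complementary counting: 362880 − 80640 = 282240.

282240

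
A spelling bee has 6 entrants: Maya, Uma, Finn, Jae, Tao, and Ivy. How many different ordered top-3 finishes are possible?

This is an ordered selection of 3 from 6: P(6,3).
That gives 6 × 5 × 4 = 120.

120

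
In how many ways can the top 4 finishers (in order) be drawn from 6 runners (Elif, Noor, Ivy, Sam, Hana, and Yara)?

360

There are 6 choices for 1st place, 5 for 2nd, and so on down to 3 for position 4.
That gives 6 × 5 × 4 × 3 = 360.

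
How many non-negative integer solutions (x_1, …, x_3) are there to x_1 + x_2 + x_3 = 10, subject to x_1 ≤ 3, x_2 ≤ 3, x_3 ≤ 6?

Without the upper bounds there are C(12,2) = 66 ways to split 10 among 3 variables.
Subtract solutions that violate a single cap (substitute x_i' = x_i − (cap_i+1)): x_1 ≥ 4 gives C(8,2) = 28; x_2 ≥ 4 gives C(8,2) = 28; x_3 ≥ 7 gives C(5,2) = 10. Together 66.
Add back pairs where two caps are both exceeded: 6 + 0 + 0 = 6.
By inclusion–exclusion the count is 66 − 66 + 6 = 6.

6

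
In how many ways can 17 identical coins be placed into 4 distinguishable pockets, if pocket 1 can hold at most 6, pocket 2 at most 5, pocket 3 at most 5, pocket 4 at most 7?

By stars and bars, unrestricted non-negative solutions to x_1+…+x_4 = 17 number C(17+3,3) = 1140.
Subtract solutions that violate a single cap (substitute x_i' = x_i − (cap_i+1)): x_1 ≥ 7 gives C(13,3) = 286; x_2 ≥ 6 gives C(14,3) = 364; x_3 ≥ 6 gives C(14,3) = 364; x_4 ≥ 8 gives C(12,3) = 220. Together 1234.
Add back pairs where two caps are both exceeded: 35 + 35 + 10 + 56 + 20 + 20 = 176.
By inclusion–exclusion the count is 1140 − 1234 + 176 = 82.

82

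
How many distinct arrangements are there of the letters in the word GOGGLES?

840

GOGGLES has 7 letters with G appearing 3 times.
So there are 7! / (3!) = 840 distinguishable arrangements.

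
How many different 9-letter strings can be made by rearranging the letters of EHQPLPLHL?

EHQPLPLHL has 9 letters with H appearing twice, L appearing 3 times, and P appearing twice.
The number of distinct arrangements is 9!/(3!·2!·2!) = 362880/24 = 15120.

15120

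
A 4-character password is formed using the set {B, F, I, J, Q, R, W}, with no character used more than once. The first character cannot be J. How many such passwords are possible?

720

The first character has 7−1 = 6 choices (anything except J).
The remaining 3 characters are filled from the other 6 symbols without repetition: 6 × 5 × 4 = 120.
Total: 6 × 120 = 720.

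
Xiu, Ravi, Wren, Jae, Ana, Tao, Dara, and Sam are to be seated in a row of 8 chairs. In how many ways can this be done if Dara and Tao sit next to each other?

10080

Treat {Dara, Tao} as a single unit. There are 7 units to order, and the pair itself can be ordered 2 ways.
So the count is 2·(7)! = 10080.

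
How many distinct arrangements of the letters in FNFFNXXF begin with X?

Fix X in the first position and arrange the remaining 7 letters.
Those 7 letters have F appearing 4 times and N appearing twice, giving (7)!/(4!·2!) = 105.

105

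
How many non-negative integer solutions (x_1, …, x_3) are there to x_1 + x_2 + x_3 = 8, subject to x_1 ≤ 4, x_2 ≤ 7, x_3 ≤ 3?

19

Ignoring the caps, the number of non-negative solutions to x_1+…+x_3 = 8 is C(10,2) = 45.
Subtract solutions that violate a single cap (substitute x_i' = x_i − (cap_i+1)): x_1 ≥ 5 gives C(5,2) = 10; x_2 ≥ 8 gives C(2,2) = 1; x_3 ≥ 4 gives C(6,2) = 15. Together 26.
No two caps can be exceeded simultaneously, so the pair terms are all 0.
By inclusion–exclusion the count is 45 − 26 + 0 = 19.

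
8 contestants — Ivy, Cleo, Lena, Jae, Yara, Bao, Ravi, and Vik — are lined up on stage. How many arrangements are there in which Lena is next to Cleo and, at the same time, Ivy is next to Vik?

Treat {Lena,Cleo} as one block (2 orders) and {Ivy,Vik} as another (2 orders).
That leaves 6 units to arrange: 2 × 2 × 6! = 4 × 720 = 2880.

2880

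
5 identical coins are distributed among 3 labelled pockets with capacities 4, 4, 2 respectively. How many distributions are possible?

13

Without the upper bounds there are C(7,2) = 21 ways to split 5 among 3 pockets.
Subtract solutions that violate a single cap (substitute x_i' = x_i − (cap_i+1)): x_1 ≥ 5 gives C(2,2) = 1; x_2 ≥ 5 gives C(2,2) = 1; x_3 ≥ 3 gives C(4,2) = 6. Together 8.
No two caps can be exceeded simultaneously, so the pair terms are all 0.
By inclusion–exclusion the count is 21 − 8 + 0 = 13.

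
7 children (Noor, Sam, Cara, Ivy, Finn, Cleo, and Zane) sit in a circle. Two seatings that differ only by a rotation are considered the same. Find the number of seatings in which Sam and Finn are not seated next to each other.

All circular seatings of 7 people number (6)! = 720.
Seatings with Sam beside Finn: treat them as a block with 2 internal orders, giving 2 × (5)! = 240.
Subtracting, 720 − 240 = 480.

480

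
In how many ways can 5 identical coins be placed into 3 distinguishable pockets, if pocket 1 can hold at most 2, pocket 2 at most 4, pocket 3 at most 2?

8

Without the upper bounds there are C(7,2) = 21 ways to split 5 among 3 pockets.
Subtract solutions that violate a single cap (substitute x_i' = x_i − (cap_i+1)): x_1 ≥ 3 gives C(4,2) = 6; x_2 ≥ 5 gives C(2,2) = 1; x_3 ≥ 3 gives C(4,2) = 6. Together 13.
No two caps can be exceeded simultaneously, so the pair terms are all 0.
By inclusion–exclusion the count is 21 − 13 + 0 = 8.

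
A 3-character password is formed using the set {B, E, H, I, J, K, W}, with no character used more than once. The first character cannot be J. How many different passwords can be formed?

The first character has 7−1 = 6 choices (anything except J).
The remaining 2 characters are filled from the other 6 symbols without repetition: 6 × 5 = 30.
Total: 6 × 30 = 180.

180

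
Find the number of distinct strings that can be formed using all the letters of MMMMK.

The 5 letters of MMMMK have repeats: M appearing 4 times.
So there are 5! / (4!) = 5 distinguishable arrangements.

5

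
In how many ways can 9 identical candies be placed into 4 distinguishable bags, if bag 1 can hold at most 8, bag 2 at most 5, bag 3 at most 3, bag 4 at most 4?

By stars and bars, unrestricted non-negative solutions to x_1+…+x_4 = 9 number C(9+3,3) = 220.
Subtract solutions that violate a single cap (substitute x_i' = x_i − (cap_i+1)): x_1 ≥ 9 gives C(3,3) = 1; x_2 ≥ 6 gives C(6,3) = 20; x_3 ≥ 4 gives C(8,3) = 56; x_4 ≥ 5 gives C(7,3) = 35. Together 112.
Add back pairs where two caps are both exceeded: 0 + 0 + 0 + 0 + 0 + 1 = 1.
By inclusion–exclusion the count is 220 − 112 + 1 = 109.

109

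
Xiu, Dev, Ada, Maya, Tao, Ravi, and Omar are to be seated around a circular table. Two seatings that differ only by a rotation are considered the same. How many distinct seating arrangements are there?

Seat Xiu anywhere (absorbing the rotational symmetry), then permute the other 6: (6)! = 720.

720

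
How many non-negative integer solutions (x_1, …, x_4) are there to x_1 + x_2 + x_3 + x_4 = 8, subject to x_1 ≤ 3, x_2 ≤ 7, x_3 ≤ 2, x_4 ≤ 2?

By stars and bars, unrestricted non-negative solutions to x_1+…+x_4 = 8 number C(8+3,3) = 165.
Subtract solutions that violate a single cap (substitute x_i' = x_i − (cap_i+1)): x_1 ≥ 4 gives C(7,3) = 35; x_2 ≥ 8 gives C(3,3) = 1; x_3 ≥ 3 gives C(8,3) = 56; x_4 ≥ 3 gives C(8,3) = 56. Together 148.
Add back pairs where two caps are both exceeded: 0 + 4 + 4 + 0 + 0 + 10 = 18.
By inclusion–exclusion the count is 165 − 148 + 18 = 35.

35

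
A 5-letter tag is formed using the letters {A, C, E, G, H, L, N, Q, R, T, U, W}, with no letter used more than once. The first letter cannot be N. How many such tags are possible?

87120

The first letter has 12−1 = 11 choices (anything except N).
The remaining 4 letters are filled from the other 11 symbols without repetition: 11 × 10 × 9 × 8 = 7920.
Total: 11 × 7920 = 87120.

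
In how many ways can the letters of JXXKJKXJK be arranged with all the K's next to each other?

Treat the 3 copies of K as a single block. The multiset to arrange is then {KKK, J, J, J, X, X, X}, 7 items in all.
That gives (7)!/(3!·3!) = 140 arrangements.

140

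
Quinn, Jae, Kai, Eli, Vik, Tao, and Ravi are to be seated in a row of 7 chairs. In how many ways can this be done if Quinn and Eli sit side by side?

1440

Treat {Quinn, Eli} as a single unit. There are 6 units to order, and the pair itself can be ordered 2 ways.
So the count is 2·(6)! = 1440.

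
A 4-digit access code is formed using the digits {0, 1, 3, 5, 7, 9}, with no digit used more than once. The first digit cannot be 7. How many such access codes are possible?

The first digit has 6−1 = 5 choices (anything except 7).
The remaining 3 digits are filled from the other 5 symbols without repetition: 5 × 4 × 3 = 60.
Total: 5 × 60 = 300.

300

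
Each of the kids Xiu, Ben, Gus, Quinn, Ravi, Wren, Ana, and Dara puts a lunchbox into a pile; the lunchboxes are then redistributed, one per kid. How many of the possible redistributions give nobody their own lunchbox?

This is the derangement count D_8: permutations of 8 items with no fixed point.
By inclusion–exclusion this is Σ_{j=0}^{8} (−1)^j C(8,j)·(8−j)!.
Computing: 40320 − 40320 + 20160 − 6720 + 1680 − 336 + 56 − 8 + 1 = 14833.

14833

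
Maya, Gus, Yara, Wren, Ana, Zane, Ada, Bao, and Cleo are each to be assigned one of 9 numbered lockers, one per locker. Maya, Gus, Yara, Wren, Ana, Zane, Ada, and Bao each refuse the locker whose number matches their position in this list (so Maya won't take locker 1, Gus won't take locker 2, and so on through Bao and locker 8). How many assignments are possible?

Let Aᵢ (for 1 ≤ i ≤ 8) be the placements that put person i in their forbidden locker. Any j of these fix j positions, leaving (9−j)! ways to fill the rest, and there are C(8,j) ways to pick which j.
By inclusion–exclusion, the number of valid placements is Σ_{j=0}^{8} (−1)^j C(8,j)·(9−j)!.
Computing: 362880 − 322560 + 141120 − 40320 + 8400 − 1344 + 168 − 16 + 1 = 148329.

148329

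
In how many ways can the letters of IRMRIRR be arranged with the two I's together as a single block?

Treat the 2 copies of I as a single block. The multiset to arrange is then {II, M, R, R, R, R}, 6 items in all.
That gives (6)!/(4!) = 30 arrangements.

30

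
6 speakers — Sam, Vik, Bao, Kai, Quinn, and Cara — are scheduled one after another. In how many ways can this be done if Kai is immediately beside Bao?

Place the 4 others and the Kai-Bao pair as 5 objects in a line; the pair has 2 internal arrangements.
That gives 2 × 5! = 2 × 120 = 240.

240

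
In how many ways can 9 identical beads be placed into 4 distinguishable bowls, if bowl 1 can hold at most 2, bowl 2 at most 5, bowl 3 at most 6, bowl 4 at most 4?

76

Without the upper bounds there are C(12,3) = 220 ways to split 9 among 4 bowls.
Subtract solutions that violate a single cap (substitute x_i' = x_i − (cap_i+1)): x_1 ≥ 3 gives C(9,3) = 84; x_2 ≥ 6 gives C(6,3) = 20; x_3 ≥ 7 gives C(5,3) = 10; x_4 ≥ 5 gives C(7,3) = 35. Together 149.
Add back pairs where two caps are both exceeded: 1 + 0 + 4 + 0 + 0 + 0 = 5.
By inclusion–exclusion the count is 220 − 149 + 5 = 76.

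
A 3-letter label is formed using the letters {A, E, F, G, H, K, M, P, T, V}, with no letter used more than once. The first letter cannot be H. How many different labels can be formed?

The first letter has 10−1 = 9 choices (anything except H).
The remaining 2 letters are filled from the other 9 symbols without repetition: 9 × 8 = 72.
Total: 9 × 72 = 648.

648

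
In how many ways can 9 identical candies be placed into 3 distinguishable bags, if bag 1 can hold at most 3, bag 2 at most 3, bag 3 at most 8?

15

Without the upper bounds there are C(11,2) = 55 ways to split 9 among 3 bags.
Subtract solutions that violate a single cap (substitute x_i' = x_i − (cap_i+1)): x_1 ≥ 4 gives C(7,2) = 21; x_2 ≥ 4 gives C(7,2) = 21; x_3 ≥ 9 gives C(2,2) = 1. Together 43.
Add back pairs where two caps are both exceeded: 3 + 0 + 0 = 3.
By inclusion–exclusion the count is 55 − 43 + 3 = 15.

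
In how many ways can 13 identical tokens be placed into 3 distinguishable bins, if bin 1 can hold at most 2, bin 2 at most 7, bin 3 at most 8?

Ignoring the caps, the number of non-negative solutions to x_1+…+x_3 = 13 is C(15,2) = 105.
Subtract solutions that violate a single cap (substitute x_i' = x_i − (cap_i+1)): x_1 ≥ 3 gives C(12,2) = 66; x_2 ≥ 8 gives C(7,2) = 21; x_3 ≥ 9 gives C(6,2) = 15. Together 102.
Add back pairs where two caps are both exceeded: 6 + 3 + 0 = 9.
By inclusion–exclusion the count is 105 − 102 + 9 = 12.

12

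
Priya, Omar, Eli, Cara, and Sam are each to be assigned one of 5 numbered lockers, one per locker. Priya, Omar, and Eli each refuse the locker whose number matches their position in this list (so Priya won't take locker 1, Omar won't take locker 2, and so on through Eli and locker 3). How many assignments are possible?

Let Aᵢ (for i ∈ {1, 2, 3}) be the placements that put person i in their forbidden locker. Any j of these fix j positions, leaving (5−j)! ways to fill the rest, and there are C(3,j) ways to pick which j.
By inclusion–exclusion, the number of valid placements is Σ_{j=0}^{3} (−1)^j C(3,j)·(5−j)!.
Computing: 120 − 72 + 18 − 2 = 64.

64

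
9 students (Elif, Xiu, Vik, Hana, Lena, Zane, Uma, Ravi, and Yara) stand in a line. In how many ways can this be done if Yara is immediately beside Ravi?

80640

Glue Yara and Ravi into one block (2 internal orders), leaving 8 units to arrange in a row.
So the count is 2·(8)! = 80640.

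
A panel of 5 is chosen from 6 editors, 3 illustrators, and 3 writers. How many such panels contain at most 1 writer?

Split by how many writers are chosen (0 through 1).
Sum: C(3,0)·C(9,5) + C(3,1)·C(9,4) = 126 + 378 = 504.

504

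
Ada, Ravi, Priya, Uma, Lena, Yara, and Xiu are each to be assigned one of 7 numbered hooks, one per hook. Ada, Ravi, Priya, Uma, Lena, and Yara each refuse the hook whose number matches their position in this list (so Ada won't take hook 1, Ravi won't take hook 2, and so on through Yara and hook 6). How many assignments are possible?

2119

Let Aᵢ (for 1 ≤ i ≤ 6) be the placements that put person i in their forbidden hook. Any j of these fix j positions, leaving (7−j)! ways to fill the rest, and there are C(6,j) ways to pick which j.
By inclusion–exclusion, the number of valid placements is Σ_{j=0}^{6} (−1)^j C(6,j)·(7−j)!.
Computing: 5040 − 4320 + 1800 − 480 + 90 − 12 + 1 = 2119.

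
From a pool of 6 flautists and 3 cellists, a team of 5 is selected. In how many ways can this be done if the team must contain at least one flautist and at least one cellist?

120

Unrestricted: C(9,5) = 126 ways to pick any 5 of the 9.
Selections missing a whole group: no flautists → C(3,5) = 0; no cellists → C(6,5) = 6.
Both groups omitted at once is impossible, so 126 − 6 = 120.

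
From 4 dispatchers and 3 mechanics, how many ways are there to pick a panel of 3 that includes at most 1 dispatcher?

13

Split by how many dispatchers are chosen (0 through 1).
Sum: C(4,0)·C(3,3) + C(4,1)·C(3,2) = 1 + 12 = 13.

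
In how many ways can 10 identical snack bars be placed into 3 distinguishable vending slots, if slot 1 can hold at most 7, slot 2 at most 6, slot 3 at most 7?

By stars and bars, unrestricted non-negative solutions to x_1+…+x_3 = 10 number C(10+2,2) = 66.
Subtract solutions that violate a single cap (substitute x_i' = x_i − (cap_i+1)): x_1 ≥ 8 gives C(4,2) = 6; x_2 ≥ 7 gives C(5,2) = 10; x_3 ≥ 8 gives C(4,2) = 6. Together 22.
No two caps can be exceeded simultaneously, so the pair terms are all 0.
By inclusion–exclusion the count is 66 − 22 + 0 = 44.

44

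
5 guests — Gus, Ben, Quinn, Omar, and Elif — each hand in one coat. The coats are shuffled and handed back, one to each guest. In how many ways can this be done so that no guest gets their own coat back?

Count assignments avoiding every fixed point. For any j of the 5 guests fixed to their own coat, the other 5−j can be arranged in (5−j)! ways.
By inclusion–exclusion this is Σ_{j=0}^{5} (−1)^j C(5,j)·(5−j)!.
Computing: 120 − 120 + 60 − 20 + 5 − 1 = 44.

44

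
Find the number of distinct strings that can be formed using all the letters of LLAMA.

30

The 5 letters of LLAMA have repeats: A appearing twice and L appearing twice.
Dividing 5! = 120 by 2!·2! = 4 for the repeated letters gives 30.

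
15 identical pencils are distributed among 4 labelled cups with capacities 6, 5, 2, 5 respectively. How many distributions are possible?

19

Without the upper bounds there are C(18,3) = 816 ways to split 15 among 4 cups.
Subtract solutions that violate a single cap (substitute x_i' = x_i − (cap_i+1)): x_1 ≥ 7 gives C(11,3) = 165; x_2 ≥ 6 gives C(12,3) = 220; x_3 ≥ 3 gives C(15,3) = 455; x_4 ≥ 6 gives C(12,3) = 220. Together 1060.
Add back pairs where two caps are both exceeded: 10 + 56 + 10 + 84 + 20 + 84 = 264.
Subtract triples: 0 + 0 + 0 + 1 = 1.
By inclusion–exclusion the count is 816 − 1060 + 264 − 1 = 19.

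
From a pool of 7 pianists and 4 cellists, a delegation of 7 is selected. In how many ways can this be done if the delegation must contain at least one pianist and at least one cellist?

329

Total 7-person selections from all 11: C(11,7) = 330.
Subtract selections that omit an entire group: no pianists → C(4,7) = 0; no cellists → C(7,7) = 1.
Both groups omitted at once is impossible, so 330 − 1 = 329.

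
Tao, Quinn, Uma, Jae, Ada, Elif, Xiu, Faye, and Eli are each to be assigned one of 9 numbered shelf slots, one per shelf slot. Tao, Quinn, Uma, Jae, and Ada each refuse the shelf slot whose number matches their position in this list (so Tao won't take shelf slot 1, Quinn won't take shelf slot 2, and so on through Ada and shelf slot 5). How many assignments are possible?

205056

Let Aᵢ (for 1 ≤ i ≤ 5) be the placements that put person i in their forbidden shelf slot. Any j of these fix j positions, leaving (9−j)! ways to fill the rest, and there are C(5,j) ways to pick which j.
By inclusion–exclusion, the number of valid placements is Σ_{j=0}^{5} (−1)^j C(5,j)·(9−j)!.
Computing: 362880 − 201600 + 50400 − 7200 + 600 − 24 = 205056.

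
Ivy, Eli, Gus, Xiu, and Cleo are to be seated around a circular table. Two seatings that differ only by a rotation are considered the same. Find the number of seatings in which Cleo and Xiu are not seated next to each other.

12

Without the restriction there are (4)! = 24 seatings.
Seatings with Cleo beside Xiu: treat them as a block with 2 internal orders, giving 2 × (3)! = 12.
Subtracting, 24 − 12 = 12.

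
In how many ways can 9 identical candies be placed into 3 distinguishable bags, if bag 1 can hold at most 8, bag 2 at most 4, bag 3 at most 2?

14

By stars and bars, unrestricted non-negative solutions to x_1+…+x_3 = 9 number C(9+2,2) = 55.
Subtract solutions that violate a single cap (substitute x_i' = x_i − (cap_i+1)): x_1 ≥ 9 gives C(2,2) = 1; x_2 ≥ 5 gives C(6,2) = 15; x_3 ≥ 3 gives C(8,2) = 28. Together 44.
Add back pairs where two caps are both exceeded: 0 + 0 + 3 = 3.
By inclusion–exclusion the count is 55 − 44 + 3 = 14.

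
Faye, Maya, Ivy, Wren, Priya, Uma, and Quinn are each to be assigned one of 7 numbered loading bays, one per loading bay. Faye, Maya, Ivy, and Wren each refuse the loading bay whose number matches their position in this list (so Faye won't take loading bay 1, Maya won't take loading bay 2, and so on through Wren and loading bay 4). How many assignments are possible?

2790

Let Aᵢ (for 1 ≤ i ≤ 4) be the placements that put person i in their forbidden loading bay. Any j of these fix j positions, leaving (7−j)! ways to fill the rest, and there are C(4,j) ways to pick which j.
By inclusion–exclusion, the number of valid placements is Σ_{j=0}^{4} (−1)^j C(4,j)·(7−j)!.
Computing: 5040 − 2880 + 720 − 96 + 6 = 2790.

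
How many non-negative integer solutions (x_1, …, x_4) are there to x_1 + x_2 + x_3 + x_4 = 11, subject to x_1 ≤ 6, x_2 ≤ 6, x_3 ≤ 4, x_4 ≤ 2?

Without the upper bounds there are C(14,3) = 364 ways to split 11 among 4 variables.
Subtract solutions that violate a single cap (substitute x_i' = x_i − (cap_i+1)): x_1 ≥ 7 gives C(7,3) = 35; x_2 ≥ 7 gives C(7,3) = 35; x_3 ≥ 5 gives C(9,3) = 84; x_4 ≥ 3 gives C(11,3) = 165. Together 319.
Add back pairs where two caps are both exceeded: 0 + 0 + 4 + 0 + 4 + 20 = 28.
By inclusion–exclusion the count is 364 − 319 + 28 = 73.

73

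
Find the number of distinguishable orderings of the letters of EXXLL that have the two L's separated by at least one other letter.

18

Total arrangements of EXXLL: 5!/(2!·2!) = 30.
Arrangements with the L's together: treat LL as one letter, giving (4)!/(2!) = 12.
Subtracting, 30 − 12 = 18 arrangements keep the L's apart.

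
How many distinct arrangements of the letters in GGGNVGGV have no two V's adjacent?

126

There are 8!/(5!·2!) = 168 arrangements of GGGNVGGV in total.
If the two V's are adjacent, glue them into one block, leaving 7 items to arrange: (7)!/(5!) = 42 ways.
Hence 168 − 42 = 126.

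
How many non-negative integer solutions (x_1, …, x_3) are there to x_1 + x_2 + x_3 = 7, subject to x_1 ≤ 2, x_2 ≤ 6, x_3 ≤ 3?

Ignoring the caps, the number of non-negative solutions to x_1+…+x_3 = 7 is C(9,2) = 36.
Subtract solutions that violate a single cap (substitute x_i' = x_i − (cap_i+1)): x_1 ≥ 3 gives C(6,2) = 15; x_2 ≥ 7 gives C(2,2) = 1; x_3 ≥ 4 gives C(5,2) = 10. Together 26.
Add back pairs where two caps are both exceeded: 0 + 1 + 0 = 1.
By inclusion–exclusion the count is 36 − 26 + 1 = 11.

11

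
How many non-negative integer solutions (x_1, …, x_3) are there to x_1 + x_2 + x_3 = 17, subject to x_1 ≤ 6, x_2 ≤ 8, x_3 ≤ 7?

By stars and bars, unrestricted non-negative solutions to x_1+…+x_3 = 17 number C(17+2,2) = 171.
Subtract solutions that violate a single cap (substitute x_i' = x_i − (cap_i+1)): x_1 ≥ 7 gives C(12,2) = 66; x_2 ≥ 9 gives C(10,2) = 45; x_3 ≥ 8 gives C(11,2) = 55. Together 166.
Add back pairs where two caps are both exceeded: 3 + 6 + 1 = 10.
By inclusion–exclusion the count is 171 − 166 + 10 = 15.

15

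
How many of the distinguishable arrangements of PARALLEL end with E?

Fix E in the last position and arrange the remaining 7 letters.
Those 7 letters have A appearing twice and L appearing 3 times, giving (7)!/(3!·2!) = 420.

420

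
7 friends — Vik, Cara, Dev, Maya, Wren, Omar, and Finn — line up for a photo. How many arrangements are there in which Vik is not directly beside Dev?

There are 7! = 5040 arrangements in all. If Vik and Dev are adjacent, merging them into one block gives 2·(6)! = 1440 arrangements.
Complementary counting: 5040 − 1440 = 3600.

3600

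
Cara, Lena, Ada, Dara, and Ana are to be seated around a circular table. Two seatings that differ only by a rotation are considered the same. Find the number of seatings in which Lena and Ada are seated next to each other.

12

Glue Lena and Ada into a block (2 internal orders). Seating 4 units around a circle gives (3)! arrangements.
So 2 × (3)! = 2 × 6 = 12.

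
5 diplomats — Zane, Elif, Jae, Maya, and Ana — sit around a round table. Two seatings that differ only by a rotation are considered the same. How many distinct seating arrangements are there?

24

Fix one person's seat to break rotational symmetry; the remaining 4 people can be arranged in (4)! = 24 ways.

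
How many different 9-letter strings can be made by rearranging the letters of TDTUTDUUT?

1260

TDTUTDUUT has 9 letters with D appearing twice, T appearing 4 times, and U appearing 3 times.
The number of distinct arrangements is 9!/(4!·3!·2!) = 362880/288 = 1260.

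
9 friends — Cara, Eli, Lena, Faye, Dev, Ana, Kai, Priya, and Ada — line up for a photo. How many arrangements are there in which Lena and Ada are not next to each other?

282240

There are 9! = 362880 arrangements in all. If Lena and Ada are adjacent, merging them into one block gives 2·(8)! = 80640 arrangements.
So 362880 − 80640 = 282240 arrangements keep them apart.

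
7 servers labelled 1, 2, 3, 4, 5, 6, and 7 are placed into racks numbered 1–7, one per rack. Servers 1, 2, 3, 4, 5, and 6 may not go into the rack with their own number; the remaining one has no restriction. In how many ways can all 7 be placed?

2119

Let Aᵢ (for 1 ≤ i ≤ 6) be the placements that put server i in its forbidden rack. Any j of these fix j positions, leaving (7−j)! ways to fill the rest, and there are C(6,j) ways to pick which j.
By inclusion–exclusion, the number of valid placements is Σ_{j=0}^{6} (−1)^j C(6,j)·(7−j)!.
Computing: 5040 − 4320 + 1800 − 480 + 90 − 12 + 1 = 2119.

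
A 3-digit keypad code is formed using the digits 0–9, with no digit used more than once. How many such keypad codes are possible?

With no repetition, fill the 3 digits in order: 10 choices, then 9, down to 8.
That product is 10 × 9 × 8 = 720.

720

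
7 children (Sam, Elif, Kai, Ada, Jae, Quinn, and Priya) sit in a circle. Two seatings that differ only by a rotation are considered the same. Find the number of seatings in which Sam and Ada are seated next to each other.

Treat {Sam, Ada} as one unit (2 internal orders) and seat the resulting 6 units around the table: (5)! circular arrangements.
So 2 × (5)! = 2 × 120 = 240.

240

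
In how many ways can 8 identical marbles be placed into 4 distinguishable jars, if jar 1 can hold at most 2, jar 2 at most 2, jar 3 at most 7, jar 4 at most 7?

By stars and bars, unrestricted non-negative solutions to x_1+…+x_4 = 8 number C(8+3,3) = 165.
Subtract solutions that violate a single cap (substitute x_i' = x_i − (cap_i+1)): x_1 ≥ 3 gives C(8,3) = 56; x_2 ≥ 3 gives C(8,3) = 56; x_3 ≥ 8 gives C(3,3) = 1; x_4 ≥ 8 gives C(3,3) = 1. Together 114.
Add back pairs where two caps are both exceeded: 10 + 0 + 0 + 0 + 0 + 0 = 10.
By inclusion–exclusion the count is 165 − 114 + 10 = 61.

61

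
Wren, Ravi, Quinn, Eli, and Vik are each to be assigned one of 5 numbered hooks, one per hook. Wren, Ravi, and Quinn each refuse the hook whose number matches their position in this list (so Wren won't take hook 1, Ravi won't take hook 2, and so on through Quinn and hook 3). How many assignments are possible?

Let Aᵢ (for i ∈ {1, 2, 3}) be the placements that put person i in their forbidden hook. Any j of these fix j positions, leaving (5−j)! ways to fill the rest, and there are C(3,j) ways to pick which j.
By inclusion–exclusion, the number of valid placements is Σ_{j=0}^{3} (−1)^j C(3,j)·(5−j)!.
Computing: 120 − 72 + 18 − 2 = 64.

64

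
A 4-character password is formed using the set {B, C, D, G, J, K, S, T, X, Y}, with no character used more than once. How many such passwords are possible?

5040

This is a permutation of 4 out of 10: P(10,4) = 10!/6!.
10 × 9 × 8 × 7 = 5040.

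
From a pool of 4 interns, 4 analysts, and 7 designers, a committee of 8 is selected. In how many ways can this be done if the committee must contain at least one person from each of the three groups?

6104

Total 8-person selections from all 15: C(15,8) = 6435.
Selections missing a whole group: no interns → C(11,8) = 165; no analysts → C(11,8) = 165; no designers → C(8,8) = 1.
Add back selections omitting two groups (i.e. drawn from a single group): C(4,8) + C(4,8) + C(7,8) = 0.
By inclusion–exclusion: 6435 − 331 + 0 = 6104.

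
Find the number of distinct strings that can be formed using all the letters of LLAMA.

Letter multiplicities in LLAMA: A×2, L×2, M×1.
So there are 5! / (2!·2!) = 30 distinguishable arrangements.

30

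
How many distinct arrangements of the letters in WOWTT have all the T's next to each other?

Treat the 2 copies of T as a single block. The multiset to arrange is then {TT, O, W, W}, 4 items in all.
That gives (4)!/(2!) = 12 arrangements.

12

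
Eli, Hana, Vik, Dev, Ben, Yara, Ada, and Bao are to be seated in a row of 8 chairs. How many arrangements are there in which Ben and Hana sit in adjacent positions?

Treat {Ben, Hana} as a single unit. There are 7 units to order, and the pair itself can be ordered 2 ways.
So the count is 2·(7)! = 10080.

10080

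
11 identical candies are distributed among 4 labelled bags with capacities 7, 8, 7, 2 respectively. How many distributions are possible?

151

Without the upper bounds there are C(14,3) = 364 ways to split 11 among 4 bags.
Subtract solutions that violate a single cap (substitute x_i' = x_i − (cap_i+1)): x_1 ≥ 8 gives C(6,3) = 20; x_2 ≥ 9 gives C(5,3) = 10; x_3 ≥ 8 gives C(6,3) = 20; x_4 ≥ 3 gives C(11,3) = 165. Together 215.
Add back pairs where two caps are both exceeded: 0 + 0 + 1 + 0 + 0 + 1 = 2.
By inclusion–exclusion the count is 364 − 215 + 2 = 151.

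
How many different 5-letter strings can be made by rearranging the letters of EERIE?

20

EERIE has 5 letters with E appearing 3 times.
So there are 5! / (3!) = 20 distinguishable arrangements.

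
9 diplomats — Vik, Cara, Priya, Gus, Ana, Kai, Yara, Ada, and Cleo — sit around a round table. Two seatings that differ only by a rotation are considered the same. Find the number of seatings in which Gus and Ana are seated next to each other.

10080

Glue Gus and Ana into a block (2 internal orders). Seating 8 units around a circle gives (7)! arrangements.
So 2 × (7)! = 2 × 5040 = 10080.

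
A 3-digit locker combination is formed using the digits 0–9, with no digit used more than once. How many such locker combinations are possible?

With no repetition, fill the 3 digits in order: 10 choices, then 9, down to 8.
That product is 10 × 9 × 8 = 720.

720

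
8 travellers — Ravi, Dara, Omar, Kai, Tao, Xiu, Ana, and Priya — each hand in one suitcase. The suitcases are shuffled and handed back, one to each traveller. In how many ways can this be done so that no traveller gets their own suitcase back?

Count assignments avoiding every fixed point. For any j of the 8 travellers fixed to their own suitcase, the other 8−j can be arranged in (8−j)! ways.
By inclusion–exclusion this is Σ_{j=0}^{8} (−1)^j C(8,j)·(8−j)!.
Computing: 40320 − 40320 + 20160 − 6720 + 1680 − 336 + 56 − 8 + 1 = 14833.

14833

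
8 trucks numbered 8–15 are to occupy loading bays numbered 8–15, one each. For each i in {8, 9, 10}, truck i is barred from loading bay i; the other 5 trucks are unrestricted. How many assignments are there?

Let Aᵢ (for i ∈ {8, 9, 10}) be the placements that put truck i in its forbidden loading bay. Any j of these fix j positions, leaving (8−j)! ways to fill the rest, and there are C(3,j) ways to pick which j.
By inclusion–exclusion, the number of valid placements is Σ_{j=0}^{3} (−1)^j C(3,j)·(8−j)!.
Computing: 40320 − 15120 + 2160 − 120 = 27240.

27240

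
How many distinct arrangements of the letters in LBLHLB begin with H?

10

Fix H in the first position and arrange the remaining 5 letters.
Those 5 letters have B appearing twice and L appearing 3 times, giving (5)!/(3!·2!) = 10.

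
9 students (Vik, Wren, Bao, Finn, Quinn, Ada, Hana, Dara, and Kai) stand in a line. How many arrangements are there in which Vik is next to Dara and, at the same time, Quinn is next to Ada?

Treat {Vik,Dara} as one block (2 orders) and {Quinn,Ada} as another (2 orders).
That leaves 7 units to arrange: 2 × 2 × 7! = 4 × 5040 = 20160.

20160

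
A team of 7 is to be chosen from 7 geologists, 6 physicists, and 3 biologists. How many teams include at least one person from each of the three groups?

Total 7-person selections from all 16: C(16,7) = 11440.
Subtract selections that omit an entire group: no geologists → C(9,7) = 36; no physicists → C(10,7) = 120; no biologists → C(13,7) = 1716.
Add back selections omitting two groups (i.e. drawn from a single group): C(7,7) + C(6,7) + C(3,7) = 1.
By inclusion–exclusion: 11440 − 1872 + 1 = 9569.

9569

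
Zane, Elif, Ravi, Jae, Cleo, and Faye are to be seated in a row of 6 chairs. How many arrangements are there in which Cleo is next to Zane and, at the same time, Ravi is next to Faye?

96

Treat {Cleo,Zane} as one block (2 orders) and {Ravi,Faye} as another (2 orders).
That leaves 4 units to arrange: 2 × 2 × 4! = 4 × 24 = 96.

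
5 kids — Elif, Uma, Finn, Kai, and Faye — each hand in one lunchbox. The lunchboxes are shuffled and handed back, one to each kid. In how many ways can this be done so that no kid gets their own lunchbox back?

44

This is the derangement count D_5: permutations of 5 items with no fixed point.
By inclusion–exclusion this is Σ_{j=0}^{5} (−1)^j C(5,j)·(5−j)!.
Computing: 120 − 120 + 60 − 20 + 5 − 1 = 44.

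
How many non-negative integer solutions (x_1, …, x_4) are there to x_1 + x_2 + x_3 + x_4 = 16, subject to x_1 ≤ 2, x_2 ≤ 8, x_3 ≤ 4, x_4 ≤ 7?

45

Ignoring the caps, the number of non-negative solutions to x_1+…+x_4 = 16 is C(19,3) = 969.
Subtract solutions that violate a single cap (substitute x_i' = x_i − (cap_i+1)): x_1 ≥ 3 gives C(16,3) = 560; x_2 ≥ 9 gives C(10,3) = 120; x_3 ≥ 5 gives C(14,3) = 364; x_4 ≥ 8 gives C(11,3) = 165. Together 1209.
Add back pairs where two caps are both exceeded: 35 + 165 + 56 + 10 + 0 + 20 = 286.
Subtract triples: 0 + 0 + 1 + 0 = 1.
By inclusion–exclusion the count is 969 − 1209 + 286 − 1 = 45.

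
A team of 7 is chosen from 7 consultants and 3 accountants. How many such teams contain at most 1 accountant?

Split by how many accountants are chosen (0 through 1).
Sum: C(3,0)·C(7,7) + C(3,1)·C(7,6) = 1 + 21 = 22.

22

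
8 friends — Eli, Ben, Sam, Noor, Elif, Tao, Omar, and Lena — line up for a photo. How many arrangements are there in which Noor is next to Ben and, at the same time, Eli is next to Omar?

Treat {Noor,Ben} as one block (2 orders) and {Eli,Omar} as another (2 orders).
That leaves 6 units to arrange: 2 × 2 × 6! = 4 × 720 = 2880.

2880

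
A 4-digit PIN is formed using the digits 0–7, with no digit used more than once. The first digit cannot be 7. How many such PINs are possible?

1470

The first digit has 8−1 = 7 choices (anything except 7).
The remaining 3 digits are filled from the other 7 symbols without repetition: 7 × 6 × 5 = 210.
Total: 7 × 210 = 1470.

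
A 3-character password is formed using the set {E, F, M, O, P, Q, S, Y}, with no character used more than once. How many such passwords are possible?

336

With no repetition, fill the 3 characters in order: 8 choices, then 7, down to 6.
That product is 8 × 7 × 6 = 336.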